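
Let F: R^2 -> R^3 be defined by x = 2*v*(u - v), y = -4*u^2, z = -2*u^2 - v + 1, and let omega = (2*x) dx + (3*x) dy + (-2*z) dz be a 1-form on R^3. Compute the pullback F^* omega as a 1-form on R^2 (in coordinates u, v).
F^* omega = (-16*u^3 - 48*u^2*v + 56*u*v^2 - 8*u*v + 8*u - 8*v^3) du + (8*u^2*v - 4*u^2 - 24*u*v^2 + 16*v^3 - 2*v + 2) dv

Using F^*(f dg) = (f ∘ F) d(g ∘ F), substitute each coordinate x_i by F_i(u, v) in f_i, and replace dx_i by d F_i = (∂F_i/∂u) du + (∂F_i/∂v) dv.
  For the x component: f_1(F) = 4*v*(u - v); d F_1 = (2*v) du + (2*u - 4*v) dv
  For the y component: f_2(F) = 6*v*(u - v); d F_2 = (-8*u) du + (0) dv
  For the z component: f_3(F) = 4*u^2 + 2*v - 2; d F_3 = (-4*u) du + (-1) dv
Combining and collecting du, dv coefficients:
  coeff of du: -16*u^3 - 48*u^2*v + 56*u*v^2 - 8*u*v + 8*u - 8*v^3
  coeff of dv: 8*u^2*v - 4*u^2 - 24*u*v^2 + 16*v^3 - 2*v + 2
F^* omega = (-16*u^3 - 48*u^2*v + 56*u*v^2 - 8*u*v + 8*u - 8*v^3) du + (8*u^2*v - 4*u^2 - 24*u*v^2 + 16*v^3 - 2*v + 2) dv.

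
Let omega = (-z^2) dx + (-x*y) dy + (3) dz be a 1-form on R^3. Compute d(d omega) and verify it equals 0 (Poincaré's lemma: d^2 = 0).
d(d omega) = 0

Step 1: d omega = sum_{i<j} (∂f_j/∂x_i - ∂f_i/∂x_j) dx_i ∧ dx_j:
  coeff of dx ∧ dy: -y
  coeff of dx ∧ dz: 2*z
  coeff of dy ∧ dz: 0
Step 2: Apply d again to each 2-form coefficient. The only possible 3-form in R^3 is dx ∧ dy ∧ dz, with coefficient
  ∂(coeff of dy∧dz)/∂x - ∂(coeff of dx∧dz)/∂y + ∂(coeff of dx∧dy)/∂z
  = ∂/∂x (0) - ∂/∂y (2*z) + ∂/∂z (-y).
Each of these terms simplifies to sums of mixed partials that cancel in pairs. The result is 0 (by equality of mixed partials for smooth functions — Schwarz / Clairaut).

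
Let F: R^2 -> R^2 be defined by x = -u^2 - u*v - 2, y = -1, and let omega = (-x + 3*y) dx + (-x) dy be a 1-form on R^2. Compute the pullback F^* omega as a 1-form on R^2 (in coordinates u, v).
F^* omega = (-2*u^3 - 3*u^2*v - u*v^2 + 2*u + v) du + (u*(-u^2 - u*v + 1)) dv

Using F^*(f dg) = (f ∘ F) d(g ∘ F), substitute each coordinate x_i by F_i(u, v) in f_i, and replace dx_i by d F_i = (∂F_i/∂u) du + (∂F_i/∂v) dv.
  For the x component: f_1(F) = u^2 + u*v - 1; d F_1 = (-2*u - v) du + (-u) dv
  For the y component: f_2(F) = u^2 + u*v + 2; d F_2 = (0) du + (0) dv
Combining and collecting du, dv coefficients:
  coeff of du: -2*u^3 - 3*u^2*v - u*v^2 + 2*u + v
  coeff of dv: u*(-u^2 - u*v + 1)
F^* omega = (-2*u^3 - 3*u^2*v - u*v^2 + 2*u + v) du + (u*(-u^2 - u*v + 1)) dv.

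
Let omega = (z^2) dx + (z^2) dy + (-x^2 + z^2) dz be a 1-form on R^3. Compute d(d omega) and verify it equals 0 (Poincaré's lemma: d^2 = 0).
d(d omega) = 0

Step 1: d omega = sum_{i<j} (∂f_j/∂x_i - ∂f_i/∂x_j) dx_i ∧ dx_j:
  coeff of dx ∧ dy: 0
  coeff of dx ∧ dz: -2*x - 2*z
  coeff of dy ∧ dz: -2*z
Step 2: Apply d again to each 2-form coefficient. The only possible 3-form in R^3 is dx ∧ dy ∧ dz, with coefficient
  ∂(coeff of dy∧dz)/∂x - ∂(coeff of dx∧dz)/∂y + ∂(coeff of dx∧dy)/∂z
  = ∂/∂x (-2*z) - ∂/∂y (-2*x - 2*z) + ∂/∂z (0).
Each of these terms simplifies to sums of mixed partials that cancel in pairs. The result is 0 (by equality of mixed partials for smooth functions — Schwarz / Clairaut).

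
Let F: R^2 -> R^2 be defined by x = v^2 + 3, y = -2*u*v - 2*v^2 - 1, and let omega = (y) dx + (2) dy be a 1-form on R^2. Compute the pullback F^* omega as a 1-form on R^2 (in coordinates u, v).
F^* omega = (-4*v) du + (-4*u*v^2 - 4*u - 4*v^3 - 10*v) dv

Using F^*(f dg) = (f ∘ F) d(g ∘ F), substitute each coordinate x_i by F_i(u, v) in f_i, and replace dx_i by d F_i = (∂F_i/∂u) du + (∂F_i/∂v) dv.
  For the x component: f_1(F) = -2*u*v - 2*v^2 - 1; d F_1 = (0) du + (2*v) dv
  For the y component: f_2(F) = 2; d F_2 = (-2*v) du + (-2*u - 4*v) dv
Combining and collecting du, dv coefficients:
  coeff of du: -4*v
  coeff of dv: -4*u*v^2 - 4*u - 4*v^3 - 10*v
F^* omega = (-4*v) du + (-4*u*v^2 - 4*u - 4*v^3 - 10*v) dv.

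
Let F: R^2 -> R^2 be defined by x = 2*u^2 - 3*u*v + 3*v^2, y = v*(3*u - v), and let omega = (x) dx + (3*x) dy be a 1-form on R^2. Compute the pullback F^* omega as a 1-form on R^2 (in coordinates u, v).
F^* omega = (8*u^3 - 6*u*v^2 + 18*v^3) du + (6*u*(2*u^2 - 3*u*v + 3*v^2)) dv

Using F^*(f dg) = (f ∘ F) d(g ∘ F), substitute each coordinate x_i by F_i(u, v) in f_i, and replace dx_i by d F_i = (∂F_i/∂u) du + (∂F_i/∂v) dv.
  For the x component: f_1(F) = 2*u^2 - 3*u*v + 3*v^2; d F_1 = (4*u - 3*v) du + (-3*u + 6*v) dv
  For the y component: f_2(F) = 6*u^2 - 9*u*v + 9*v^2; d F_2 = (3*v) du + (3*u - 2*v) dv
Combining and collecting du, dv coefficients:
  coeff of du: 8*u^3 - 6*u*v^2 + 18*v^3
  coeff of dv: 6*u*(2*u^2 - 3*u*v + 3*v^2)
F^* omega = (8*u^3 - 6*u*v^2 + 18*v^3) du + (6*u*(2*u^2 - 3*u*v + 3*v^2)) dv.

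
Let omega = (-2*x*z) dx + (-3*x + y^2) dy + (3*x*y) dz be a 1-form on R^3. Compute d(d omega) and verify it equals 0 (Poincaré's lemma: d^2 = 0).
d(d omega) = 0

Step 1: d omega = sum_{i<j} (∂f_j/∂x_i - ∂f_i/∂x_j) dx_i ∧ dx_j:
  coeff of dx ∧ dy: -3
  coeff of dx ∧ dz: 2*x + 3*y
  coeff of dy ∧ dz: 3*x
Step 2: Apply d again to each 2-form coefficient. The only possible 3-form in R^3 is dx ∧ dy ∧ dz, with coefficient
  ∂(coeff of dy∧dz)/∂x - ∂(coeff of dx∧dz)/∂y + ∂(coeff of dx∧dy)/∂z
  = ∂/∂x (3*x) - ∂/∂y (2*x + 3*y) + ∂/∂z (-3).
Each of these terms simplifies to sums of mixed partials that cancel in pairs. The result is 0 (by equality of mixed partials for smooth functions — Schwarz / Clairaut).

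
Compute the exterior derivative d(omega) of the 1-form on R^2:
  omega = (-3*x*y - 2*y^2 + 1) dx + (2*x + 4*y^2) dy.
d(omega) = (3*x + 4*y + 2) dx ∧ dy

For a 1-form omega = sum_i f_i dx_i, the exterior derivative is
  d(omega) = sum_{i < j} (∂f_j/∂x_i - ∂f_i/∂x_j) dx_i ∧ dx_j.
  coefficient of dx ∧ dy: ∂f_2/∂x - ∂f_1/∂y = ∂(2*x + 4*y^2)/∂x - ∂(-3*x*y - 2*y^2 + 1)/∂y = 3*x + 4*y + 2
Assembling: d(omega) = (3*x + 4*y + 2) dx ∧ dy.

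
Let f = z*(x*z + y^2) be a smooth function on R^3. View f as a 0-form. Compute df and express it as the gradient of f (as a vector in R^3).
df = (z^2) dx + (2*y*z) dy + (2*x*z + y^2) dz; grad f = (z^2, 2*y*z, 2*x*z + y^2)

For a 0-form f, d f = (∂f/∂x) dx + (∂f/∂y) dy + (∂f/∂z) dz. The components of the vector representation are exactly the entries of grad f in Cartesian coordinates:
  ∂f/∂x = z^2
  ∂f/∂y = 2*y*z
  ∂f/∂z = 2*x*z + y^2.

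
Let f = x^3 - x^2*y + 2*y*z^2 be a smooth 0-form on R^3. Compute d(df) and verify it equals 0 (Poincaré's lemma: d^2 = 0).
d(df) = 0

Step 1: df = sum_i (∂f/∂x_i) dx_i = (x*(3*x - 2*y)) dx + (-x^2 + 2*z^2) dy + (4*y*z) dz.
Step 2: Apply d again. Using the 1-form formula, the coefficient of dx ∧ dy in d(df) is ∂^2 f/∂x ∂y - ∂^2 f/∂y ∂x = (-2*x) - (-2*x) = 0 (equality of mixed partials for smooth f).
Similarly for dx ∧ dz and dy ∧ dz — all coefficients vanish. So d(df) = 0.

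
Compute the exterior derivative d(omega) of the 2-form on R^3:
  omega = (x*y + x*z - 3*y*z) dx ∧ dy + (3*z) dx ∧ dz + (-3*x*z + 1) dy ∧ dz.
d(omega) = (x - 3*y - 3*z) dx ∧ dy ∧ dz

For a 2-form omega = sum_{i<j} g_{ij} dx_i ∧ dx_j, the exterior derivative is
  d(omega) = sum_{i<j} d(g_{ij}) ∧ dx_i ∧ dx_j = sum_{i<j, k} (∂g_{ij}/∂x_k) dx_k ∧ dx_i ∧ dx_j.
Expand each term, using dx_k ∧ dx_i ∧ dx_j = sgn(permutation) dx_{(a)} ∧ dx_{(b)} ∧ dx_{(c)} with (a < b < c) sorted:
  d(x*y + x*z - 3*y*z) includes (∂/∂z)(x*y + x*z - 3*y*z) dz = (x - 3*y) dz, which multiplied by dx ∧ dy gives (x - 3*y) dx ∧ dy ∧ dz
  d(-3*x*z + 1) includes (∂/∂x)(-3*x*z + 1) dx = (-3*z) dx, which multiplied by dy ∧ dz gives (-3*z) dx ∧ dy ∧ dz
Collecting like 3-forms: d(omega) = (x - 3*y - 3*z) dx ∧ dy ∧ dz.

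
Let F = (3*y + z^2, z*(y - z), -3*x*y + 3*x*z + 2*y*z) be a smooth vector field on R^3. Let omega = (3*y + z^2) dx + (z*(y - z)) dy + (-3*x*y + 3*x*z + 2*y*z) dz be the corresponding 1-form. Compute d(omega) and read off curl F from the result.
d(omega) = (-3*x - y + 4*z) dy ∧ dz + (3*y - z) dz ∧ dx + (-3) dx ∧ dy; curl F = (-3*x - y + 4*z, 3*y - z, -3)

d omega = sum_{i<j} (∂f_j/∂x_i - ∂f_i/∂x_j) dx_i ∧ dx_j. Under the identification (dy ∧ dz, dz ∧ dx, dx ∧ dy) ↔ (e_x, e_y, e_z), the coefficients are exactly the components of curl F. Compute:
  ∂R/∂y - ∂Q/∂z = (-3*x + 2*z) - (y - 2*z) = -3*x - y + 4*z
  ∂P/∂z - ∂R/∂x = (2*z) - (-3*y + 3*z) = 3*y - z
  ∂Q/∂x - ∂P/∂y = (0) - (3) = -3.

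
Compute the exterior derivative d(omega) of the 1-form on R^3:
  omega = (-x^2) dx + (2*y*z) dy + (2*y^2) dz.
d(omega) = (2*y) dy ∧ dz

For a 1-form omega = sum_i f_i dx_i, the exterior derivative is
  d(omega) = sum_{i < j} (∂f_j/∂x_i - ∂f_i/∂x_j) dx_i ∧ dx_j.
  coefficient of dy ∧ dz: ∂f_3/∂y - ∂f_2/∂z = ∂(2*y^2)/∂y - ∂(2*y*z)/∂z = 2*y
Assembling: d(omega) = (2*y) dy ∧ dz.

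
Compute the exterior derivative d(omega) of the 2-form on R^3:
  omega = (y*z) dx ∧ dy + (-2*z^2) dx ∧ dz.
d(omega) = (y) dx ∧ dy ∧ dz

For a 2-form omega = sum_{i<j} g_{ij} dx_i ∧ dx_j, the exterior derivative is
  d(omega) = sum_{i<j} d(g_{ij}) ∧ dx_i ∧ dx_j = sum_{i<j, k} (∂g_{ij}/∂x_k) dx_k ∧ dx_i ∧ dx_j.
Expand each term, using dx_k ∧ dx_i ∧ dx_j = sgn(permutation) dx_{(a)} ∧ dx_{(b)} ∧ dx_{(c)} with (a < b < c) sorted:
  d(y*z) includes (∂/∂z)(y*z) dz = (y) dz, which multiplied by dx ∧ dy gives (y) dx ∧ dy ∧ dz
Collecting like 3-forms: d(omega) = (y) dx ∧ dy ∧ dz.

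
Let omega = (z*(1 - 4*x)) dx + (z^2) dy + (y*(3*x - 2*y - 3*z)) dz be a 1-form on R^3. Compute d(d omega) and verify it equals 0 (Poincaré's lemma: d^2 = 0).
d(d omega) = 0

Step 1: d omega = sum_{i<j} (∂f_j/∂x_i - ∂f_i/∂x_j) dx_i ∧ dx_j:
  coeff of dx ∧ dy: 0
  coeff of dx ∧ dz: 4*x + 3*y - 1
  coeff of dy ∧ dz: 3*x - 4*y - 5*z
Step 2: Apply d again to each 2-form coefficient. The only possible 3-form in R^3 is dx ∧ dy ∧ dz, with coefficient
  ∂(coeff of dy∧dz)/∂x - ∂(coeff of dx∧dz)/∂y + ∂(coeff of dx∧dy)/∂z
  = ∂/∂x (3*x - 4*y - 5*z) - ∂/∂y (4*x + 3*y - 1) + ∂/∂z (0).
Each of these terms simplifies to sums of mixed partials that cancel in pairs. The result is 0 (by equality of mixed partials for smooth functions — Schwarz / Clairaut).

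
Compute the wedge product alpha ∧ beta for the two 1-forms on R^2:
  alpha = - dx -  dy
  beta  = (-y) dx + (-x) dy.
alpha ∧ beta = (x - y) dx ∧ dy

Distribute the wedge, using dx_i ∧ dx_j = -dx_j ∧ dx_i and dx_i ∧ dx_i = 0. For each pair (i, j) with i < j, the coefficient of dx_i ∧ dx_j in alpha ∧ beta is (alpha_i * beta_j - alpha_j * beta_i). Collecting: alpha ∧ beta = (x - y) dx ∧ dy.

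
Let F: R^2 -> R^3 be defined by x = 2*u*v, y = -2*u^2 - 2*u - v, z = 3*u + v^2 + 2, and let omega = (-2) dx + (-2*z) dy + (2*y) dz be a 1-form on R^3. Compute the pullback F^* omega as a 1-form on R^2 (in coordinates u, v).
F^* omega = (12*u^2 + 8*u*v^2 + 16*u + 4*v^2 - 10*v + 8) du + (-8*u^2*v - 8*u*v + 2*u - 2*v^2 + 4) dv

Using F^*(f dg) = (f ∘ F) d(g ∘ F), substitute each coordinate x_i by F_i(u, v) in f_i, and replace dx_i by d F_i = (∂F_i/∂u) du + (∂F_i/∂v) dv.
  For the x component: f_1(F) = -2; d F_1 = (2*v) du + (2*u) dv
  For the y component: f_2(F) = -6*u - 2*v^2 - 4; d F_2 = (-4*u - 2) du + (-1) dv
  For the z component: f_3(F) = -4*u^2 - 4*u - 2*v; d F_3 = (3) du + (2*v) dv
Combining and collecting du, dv coefficients:
  coeff of du: 12*u^2 + 8*u*v^2 + 16*u + 4*v^2 - 10*v + 8
  coeff of dv: -8*u^2*v - 8*u*v + 2*u - 2*v^2 + 4
F^* omega = (12*u^2 + 8*u*v^2 + 16*u + 4*v^2 - 10*v + 8) du + (-8*u^2*v - 8*u*v + 2*u - 2*v^2 + 4) dv.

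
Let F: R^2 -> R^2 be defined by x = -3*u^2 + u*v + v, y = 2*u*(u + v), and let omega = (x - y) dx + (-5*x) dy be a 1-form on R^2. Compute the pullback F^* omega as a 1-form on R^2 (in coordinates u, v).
F^* omega = (90*u^3 + 11*u^2*v - 11*u*v^2 - 26*u*v - 9*v^2) du + (25*u^3 - 11*u^2*v - 5*u^2 - 10*u*v + v) dv

Using F^*(f dg) = (f ∘ F) d(g ∘ F), substitute each coordinate x_i by F_i(u, v) in f_i, and replace dx_i by d F_i = (∂F_i/∂u) du + (∂F_i/∂v) dv.
  For the x component: f_1(F) = -5*u^2 - u*v + v; d F_1 = (-6*u + v) du + (u + 1) dv
  For the y component: f_2(F) = 15*u^2 - 5*u*v - 5*v; d F_2 = (4*u + 2*v) du + (2*u) dv
Combining and collecting du, dv coefficients:
  coeff of du: 90*u^3 + 11*u^2*v - 11*u*v^2 - 26*u*v - 9*v^2
  coeff of dv: 25*u^3 - 11*u^2*v - 5*u^2 - 10*u*v + v
F^* omega = (90*u^3 + 11*u^2*v - 11*u*v^2 - 26*u*v - 9*v^2) du + (25*u^3 - 11*u^2*v - 5*u^2 - 10*u*v + v) dv.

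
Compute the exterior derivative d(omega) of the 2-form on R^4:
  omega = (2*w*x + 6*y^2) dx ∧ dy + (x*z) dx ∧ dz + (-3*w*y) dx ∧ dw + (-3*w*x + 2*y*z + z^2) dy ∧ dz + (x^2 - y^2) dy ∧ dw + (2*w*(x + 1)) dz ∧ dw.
d(omega) = (3*w + 4*x) dx ∧ dy ∧ dw + (-3*w) dx ∧ dy ∧ dz + (-3*x) dy ∧ dz ∧ dw + (2*w) dx ∧ dz ∧ dw

For a 2-form omega = sum_{i<j} g_{ij} dx_i ∧ dx_j, the exterior derivative is
  d(omega) = sum_{i<j} d(g_{ij}) ∧ dx_i ∧ dx_j = sum_{i<j, k} (∂g_{ij}/∂x_k) dx_k ∧ dx_i ∧ dx_j.
Expand each term, using dx_k ∧ dx_i ∧ dx_j = sgn(permutation) dx_{(a)} ∧ dx_{(b)} ∧ dx_{(c)} with (a < b < c) sorted:
  d(2*w*x + 6*y^2) includes (∂/∂w)(2*w*x + 6*y^2) dw = (2*x) dw, which multiplied by dx ∧ dy gives (2*x) dx ∧ dy ∧ dw
  d(-3*w*y) includes (∂/∂y)(-3*w*y) dy = (-3*w) dy, which multiplied by dx ∧ dw gives (3*w) dx ∧ dy ∧ dw
  d(-3*w*x + 2*y*z + z^2) includes (∂/∂x)(-3*w*x + 2*y*z + z^2) dx = (-3*w) dx, which multiplied by dy ∧ dz gives (-3*w) dx ∧ dy ∧ dz
  d(-3*w*x + 2*y*z + z^2) includes (∂/∂w)(-3*w*x + 2*y*z + z^2) dw = (-3*x) dw, which multiplied by dy ∧ dz gives (-3*x) dy ∧ dz ∧ dw
  d(x^2 - y^2) includes (∂/∂x)(x^2 - y^2) dx = (2*x) dx, which multiplied by dy ∧ dw gives (2*x) dx ∧ dy ∧ dw
  d(2*w*(x + 1)) includes (∂/∂x)(2*w*(x + 1)) dx = (2*w) dx, which multiplied by dz ∧ dw gives (2*w) dx ∧ dz ∧ dw
Collecting like 3-forms: d(omega) = (3*w + 4*x) dx ∧ dy ∧ dw + (-3*w) dx ∧ dy ∧ dz + (-3*x) dy ∧ dz ∧ dw + (2*w) dx ∧ dz ∧ dw.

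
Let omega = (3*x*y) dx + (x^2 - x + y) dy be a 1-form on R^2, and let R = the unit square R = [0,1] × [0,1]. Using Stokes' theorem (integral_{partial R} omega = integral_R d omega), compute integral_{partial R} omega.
integral_(partial R) omega = -3/2

Stokes: integral_partial_R omega = integral_R d omega with d omega = (∂Q/∂x - ∂P/∂y) dx ∧ dy.
  ∂Q/∂x = 2*x - 1
  ∂P/∂y = 3*x
  integrand = ∂Q/∂x - ∂P/∂y = -x - 1.
Integrating over R: integral_0^1 integral_0^1 (-x - 1) dx dy = -3/2.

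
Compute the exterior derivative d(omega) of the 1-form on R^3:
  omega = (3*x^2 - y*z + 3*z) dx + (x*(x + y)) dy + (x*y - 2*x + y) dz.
d(omega) = (2*x + y + z) dx ∧ dy + (2*y - 5) dx ∧ dz + (x + 1) dy ∧ dz

For a 1-form omega = sum_i f_i dx_i, the exterior derivative is
  d(omega) = sum_{i < j} (∂f_j/∂x_i - ∂f_i/∂x_j) dx_i ∧ dx_j.
  coefficient of dx ∧ dy: ∂f_2/∂x - ∂f_1/∂y = ∂(x*(x + y))/∂x - ∂(3*x^2 - y*z + 3*z)/∂y = 2*x + y + z
  coefficient of dx ∧ dz: ∂f_3/∂x - ∂f_1/∂z = ∂(x*y - 2*x + y)/∂x - ∂(3*x^2 - y*z + 3*z)/∂z = 2*y - 5
  coefficient of dy ∧ dz: ∂f_3/∂y - ∂f_2/∂z = ∂(x*y - 2*x + y)/∂y - ∂(x*(x + y))/∂z = x + 1
Assembling: d(omega) = (2*x + y + z) dx ∧ dy + (2*y - 5) dx ∧ dz + (x + 1) dy ∧ dz.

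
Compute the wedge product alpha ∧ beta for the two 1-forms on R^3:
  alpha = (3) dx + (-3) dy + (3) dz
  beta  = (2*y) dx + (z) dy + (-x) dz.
alpha ∧ beta = (6*y + 3*z) dx ∧ dy + (-3*x - 6*y) dx ∧ dz + (3*x - 3*z) dy ∧ dz

Distribute the wedge, using dx_i ∧ dx_j = -dx_j ∧ dx_i and dx_i ∧ dx_i = 0. For each pair (i, j) with i < j, the coefficient of dx_i ∧ dx_j in alpha ∧ beta is (alpha_i * beta_j - alpha_j * beta_i). Collecting: alpha ∧ beta = (6*y + 3*z) dx ∧ dy + (-3*x - 6*y) dx ∧ dz + (3*x - 3*z) dy ∧ dz.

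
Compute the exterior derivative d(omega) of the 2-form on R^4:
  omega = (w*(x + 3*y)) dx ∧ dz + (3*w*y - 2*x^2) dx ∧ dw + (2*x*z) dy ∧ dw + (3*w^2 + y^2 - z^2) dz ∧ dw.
d(omega) = (-3*w) dx ∧ dy ∧ dz + (x + 3*y) dx ∧ dz ∧ dw + (-3*w + 2*z) dx ∧ dy ∧ dw + (-2*x + 2*y) dy ∧ dz ∧ dw

For a 2-form omega = sum_{i<j} g_{ij} dx_i ∧ dx_j, the exterior derivative is
  d(omega) = sum_{i<j} d(g_{ij}) ∧ dx_i ∧ dx_j = sum_{i<j, k} (∂g_{ij}/∂x_k) dx_k ∧ dx_i ∧ dx_j.
Expand each term, using dx_k ∧ dx_i ∧ dx_j = sgn(permutation) dx_{(a)} ∧ dx_{(b)} ∧ dx_{(c)} with (a < b < c) sorted:
  d(w*(x + 3*y)) includes (∂/∂y)(w*(x + 3*y)) dy = (3*w) dy, which multiplied by dx ∧ dz gives (-3*w) dx ∧ dy ∧ dz
  d(w*(x + 3*y)) includes (∂/∂w)(w*(x + 3*y)) dw = (x + 3*y) dw, which multiplied by dx ∧ dz gives (x + 3*y) dx ∧ dz ∧ dw
  d(3*w*y - 2*x^2) includes (∂/∂y)(3*w*y - 2*x^2) dy = (3*w) dy, which multiplied by dx ∧ dw gives (-3*w) dx ∧ dy ∧ dw
  d(2*x*z) includes (∂/∂x)(2*x*z) dx = (2*z) dx, which multiplied by dy ∧ dw gives (2*z) dx ∧ dy ∧ dw
  d(2*x*z) includes (∂/∂z)(2*x*z) dz = (2*x) dz, which multiplied by dy ∧ dw gives (-2*x) dy ∧ dz ∧ dw
  d(3*w^2 + y^2 - z^2) includes (∂/∂y)(3*w^2 + y^2 - z^2) dy = (2*y) dy, which multiplied by dz ∧ dw gives (2*y) dy ∧ dz ∧ dw
Collecting like 3-forms: d(omega) = (-3*w) dx ∧ dy ∧ dz + (x + 3*y) dx ∧ dz ∧ dw + (-3*w + 2*z) dx ∧ dy ∧ dw + (-2*x + 2*y) dy ∧ dz ∧ dw.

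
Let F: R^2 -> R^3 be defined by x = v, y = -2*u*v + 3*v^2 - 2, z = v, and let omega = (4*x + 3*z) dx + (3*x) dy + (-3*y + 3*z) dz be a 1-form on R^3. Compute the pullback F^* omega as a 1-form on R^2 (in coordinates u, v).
F^* omega = (-6*v^2) du + (9*v^2 + 10*v + 6) dv

Using F^*(f dg) = (f ∘ F) d(g ∘ F), substitute each coordinate x_i by F_i(u, v) in f_i, and replace dx_i by d F_i = (∂F_i/∂u) du + (∂F_i/∂v) dv.
  For the x component: f_1(F) = 7*v; d F_1 = (0) du + (1) dv
  For the y component: f_2(F) = 3*v; d F_2 = (-2*v) du + (-2*u + 6*v) dv
  For the z component: f_3(F) = 6*u*v - 9*v^2 + 3*v + 6; d F_3 = (0) du + (1) dv
Combining and collecting du, dv coefficients:
  coeff of du: -6*v^2
  coeff of dv: 9*v^2 + 10*v + 6
F^* omega = (-6*v^2) du + (9*v^2 + 10*v + 6) dv.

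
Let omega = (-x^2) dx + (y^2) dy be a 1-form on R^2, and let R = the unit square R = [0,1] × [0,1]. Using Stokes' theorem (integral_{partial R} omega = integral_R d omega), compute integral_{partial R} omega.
integral_(partial R) omega = 0

Stokes: integral_partial_R omega = integral_R d omega with d omega = (∂Q/∂x - ∂P/∂y) dx ∧ dy.
  ∂Q/∂x = 0
  ∂P/∂y = 0
  integrand = ∂Q/∂x - ∂P/∂y = 0.
Integrating over R: integral_0^1 integral_0^1 (0) dx dy = 0.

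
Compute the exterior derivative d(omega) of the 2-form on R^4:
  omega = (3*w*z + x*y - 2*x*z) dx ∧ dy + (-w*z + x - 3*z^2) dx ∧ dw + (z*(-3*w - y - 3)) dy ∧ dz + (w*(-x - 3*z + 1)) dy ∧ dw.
d(omega) = (3*w - 2*x) dx ∧ dy ∧ dz + (-w + 3*z) dx ∧ dy ∧ dw + (w + 6*z) dx ∧ dz ∧ dw + (3*w - 3*z) dy ∧ dz ∧ dw

For a 2-form omega = sum_{i<j} g_{ij} dx_i ∧ dx_j, the exterior derivative is
  d(omega) = sum_{i<j} d(g_{ij}) ∧ dx_i ∧ dx_j = sum_{i<j, k} (∂g_{ij}/∂x_k) dx_k ∧ dx_i ∧ dx_j.
Expand each term, using dx_k ∧ dx_i ∧ dx_j = sgn(permutation) dx_{(a)} ∧ dx_{(b)} ∧ dx_{(c)} with (a < b < c) sorted:
  d(3*w*z + x*y - 2*x*z) includes (∂/∂z)(3*w*z + x*y - 2*x*z) dz = (3*w - 2*x) dz, which multiplied by dx ∧ dy gives (3*w - 2*x) dx ∧ dy ∧ dz
  d(3*w*z + x*y - 2*x*z) includes (∂/∂w)(3*w*z + x*y - 2*x*z) dw = (3*z) dw, which multiplied by dx ∧ dy gives (3*z) dx ∧ dy ∧ dw
  d(-w*z + x - 3*z^2) includes (∂/∂z)(-w*z + x - 3*z^2) dz = (-w - 6*z) dz, which multiplied by dx ∧ dw gives (w + 6*z) dx ∧ dz ∧ dw
  d(z*(-3*w - y - 3)) includes (∂/∂w)(z*(-3*w - y - 3)) dw = (-3*z) dw, which multiplied by dy ∧ dz gives (-3*z) dy ∧ dz ∧ dw
  d(w*(-x - 3*z + 1)) includes (∂/∂x)(w*(-x - 3*z + 1)) dx = (-w) dx, which multiplied by dy ∧ dw gives (-w) dx ∧ dy ∧ dw
  d(w*(-x - 3*z + 1)) includes (∂/∂z)(w*(-x - 3*z + 1)) dz = (-3*w) dz, which multiplied by dy ∧ dw gives (3*w) dy ∧ dz ∧ dw
Collecting like 3-forms: d(omega) = (3*w - 2*x) dx ∧ dy ∧ dz + (-w + 3*z) dx ∧ dy ∧ dw + (w + 6*z) dx ∧ dz ∧ dw + (3*w - 3*z) dy ∧ dz ∧ dw.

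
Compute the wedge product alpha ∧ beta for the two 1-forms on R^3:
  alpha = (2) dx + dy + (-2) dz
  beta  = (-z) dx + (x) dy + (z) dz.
alpha ∧ beta = (2*x + z) dx ∧ dy + (2*x + z) dy ∧ dz

Distribute the wedge, using dx_i ∧ dx_j = -dx_j ∧ dx_i and dx_i ∧ dx_i = 0. For each pair (i, j) with i < j, the coefficient of dx_i ∧ dx_j in alpha ∧ beta is (alpha_i * beta_j - alpha_j * beta_i). Collecting: alpha ∧ beta = (2*x + z) dx ∧ dy + (2*x + z) dy ∧ dz.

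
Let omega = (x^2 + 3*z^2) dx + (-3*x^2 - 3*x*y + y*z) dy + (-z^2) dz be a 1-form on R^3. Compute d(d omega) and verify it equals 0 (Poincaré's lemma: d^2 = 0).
d(d omega) = 0

Step 1: d omega = sum_{i<j} (∂f_j/∂x_i - ∂f_i/∂x_j) dx_i ∧ dx_j:
  coeff of dx ∧ dy: -6*x - 3*y
  coeff of dx ∧ dz: -6*z
  coeff of dy ∧ dz: -y
Step 2: Apply d again to each 2-form coefficient. The only possible 3-form in R^3 is dx ∧ dy ∧ dz, with coefficient
  ∂(coeff of dy∧dz)/∂x - ∂(coeff of dx∧dz)/∂y + ∂(coeff of dx∧dy)/∂z
  = ∂/∂x (-y) - ∂/∂y (-6*z) + ∂/∂z (-6*x - 3*y).
Each of these terms simplifies to sums of mixed partials that cancel in pairs. The result is 0 (by equality of mixed partials for smooth functions — Schwarz / Clairaut).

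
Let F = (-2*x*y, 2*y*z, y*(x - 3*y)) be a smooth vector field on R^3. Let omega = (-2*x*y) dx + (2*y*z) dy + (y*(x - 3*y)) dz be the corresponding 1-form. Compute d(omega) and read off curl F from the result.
d(omega) = (x - 8*y) dy ∧ dz + (-y) dz ∧ dx + (2*x) dx ∧ dy; curl F = (x - 8*y, -y, 2*x)

d omega = sum_{i<j} (∂f_j/∂x_i - ∂f_i/∂x_j) dx_i ∧ dx_j. Under the identification (dy ∧ dz, dz ∧ dx, dx ∧ dy) ↔ (e_x, e_y, e_z), the coefficients are exactly the components of curl F. Compute:
  ∂R/∂y - ∂Q/∂z = (x - 6*y) - (2*y) = x - 8*y
  ∂P/∂z - ∂R/∂x = (0) - (y) = -y
  ∂Q/∂x - ∂P/∂y = (0) - (-2*x) = 2*x.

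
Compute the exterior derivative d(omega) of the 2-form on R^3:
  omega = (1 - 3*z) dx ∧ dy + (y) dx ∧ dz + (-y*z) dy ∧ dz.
d(omega) = (-4) dx ∧ dy ∧ dz

For a 2-form omega = sum_{i<j} g_{ij} dx_i ∧ dx_j, the exterior derivative is
  d(omega) = sum_{i<j} d(g_{ij}) ∧ dx_i ∧ dx_j = sum_{i<j, k} (∂g_{ij}/∂x_k) dx_k ∧ dx_i ∧ dx_j.
Expand each term, using dx_k ∧ dx_i ∧ dx_j = sgn(permutation) dx_{(a)} ∧ dx_{(b)} ∧ dx_{(c)} with (a < b < c) sorted:
  d(1 - 3*z) includes (∂/∂z)(1 - 3*z) dz = (-3) dz, which multiplied by dx ∧ dy gives (-3) dx ∧ dy ∧ dz
  d(y) includes (∂/∂y)(y) dy = (1) dy, which multiplied by dx ∧ dz gives (-1) dx ∧ dy ∧ dz
Collecting like 3-forms: d(omega) = (-4) dx ∧ dy ∧ dz.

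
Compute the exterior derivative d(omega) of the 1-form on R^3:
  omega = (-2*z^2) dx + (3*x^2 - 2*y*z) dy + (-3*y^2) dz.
d(omega) = (6*x) dx ∧ dy + (4*z) dx ∧ dz + (-4*y) dy ∧ dz

For a 1-form omega = sum_i f_i dx_i, the exterior derivative is
  d(omega) = sum_{i < j} (∂f_j/∂x_i - ∂f_i/∂x_j) dx_i ∧ dx_j.
  coefficient of dx ∧ dy: ∂f_2/∂x - ∂f_1/∂y = ∂(3*x^2 - 2*y*z)/∂x - ∂(-2*z^2)/∂y = 6*x
  coefficient of dx ∧ dz: ∂f_3/∂x - ∂f_1/∂z = ∂(-3*y^2)/∂x - ∂(-2*z^2)/∂z = 4*z
  coefficient of dy ∧ dz: ∂f_3/∂y - ∂f_2/∂z = ∂(-3*y^2)/∂y - ∂(3*x^2 - 2*y*z)/∂z = -4*y
Assembling: d(omega) = (6*x) dx ∧ dy + (4*z) dx ∧ dz + (-4*y) dy ∧ dz.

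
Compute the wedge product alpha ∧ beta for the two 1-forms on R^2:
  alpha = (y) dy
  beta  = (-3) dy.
alpha ∧ beta = 0

Distribute the wedge, using dx_i ∧ dx_j = -dx_j ∧ dx_i and dx_i ∧ dx_i = 0. For each pair (i, j) with i < j, the coefficient of dx_i ∧ dx_j in alpha ∧ beta is (alpha_i * beta_j - alpha_j * beta_i). Collecting: alpha ∧ beta = 0.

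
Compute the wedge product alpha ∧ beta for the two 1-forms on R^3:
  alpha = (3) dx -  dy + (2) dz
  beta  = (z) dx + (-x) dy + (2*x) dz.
alpha ∧ beta = (-3*x + z) dx ∧ dy + (6*x - 2*z) dx ∧ dz

Distribute the wedge, using dx_i ∧ dx_j = -dx_j ∧ dx_i and dx_i ∧ dx_i = 0. For each pair (i, j) with i < j, the coefficient of dx_i ∧ dx_j in alpha ∧ beta is (alpha_i * beta_j - alpha_j * beta_i). Collecting: alpha ∧ beta = (-3*x + z) dx ∧ dy + (6*x - 2*z) dx ∧ dz.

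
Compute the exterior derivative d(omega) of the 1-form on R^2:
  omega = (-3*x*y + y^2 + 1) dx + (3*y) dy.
d(omega) = (3*x - 2*y) dx ∧ dy

For a 1-form omega = sum_i f_i dx_i, the exterior derivative is
  d(omega) = sum_{i < j} (∂f_j/∂x_i - ∂f_i/∂x_j) dx_i ∧ dx_j.
  coefficient of dx ∧ dy: ∂f_2/∂x - ∂f_1/∂y = ∂(3*y)/∂x - ∂(-3*x*y + y^2 + 1)/∂y = 3*x - 2*y
Assembling: d(omega) = (3*x - 2*y) dx ∧ dy.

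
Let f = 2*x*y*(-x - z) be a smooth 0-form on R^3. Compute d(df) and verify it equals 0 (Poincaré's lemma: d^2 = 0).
d(df) = 0

Step 1: df = sum_i (∂f/∂x_i) dx_i = (2*y*(-2*x - z)) dx + (2*x*(-x - z)) dy + (-2*x*y) dz.
Step 2: Apply d again. Using the 1-form formula, the coefficient of dx ∧ dy in d(df) is ∂^2 f/∂x ∂y - ∂^2 f/∂y ∂x = (-4*x - 2*z) - (-4*x - 2*z) = 0 (equality of mixed partials for smooth f).
Similarly for dx ∧ dz and dy ∧ dz — all coefficients vanish. So d(df) = 0.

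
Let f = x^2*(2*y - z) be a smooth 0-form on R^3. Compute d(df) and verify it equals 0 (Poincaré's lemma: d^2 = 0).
d(df) = 0

Step 1: df = sum_i (∂f/∂x_i) dx_i = (2*x*(2*y - z)) dx + (2*x^2) dy + (-x^2) dz.
Step 2: Apply d again. Using the 1-form formula, the coefficient of dx ∧ dy in d(df) is ∂^2 f/∂x ∂y - ∂^2 f/∂y ∂x = (4*x) - (4*x) = 0 (equality of mixed partials for smooth f).
Similarly for dx ∧ dz and dy ∧ dz — all coefficients vanish. So d(df) = 0.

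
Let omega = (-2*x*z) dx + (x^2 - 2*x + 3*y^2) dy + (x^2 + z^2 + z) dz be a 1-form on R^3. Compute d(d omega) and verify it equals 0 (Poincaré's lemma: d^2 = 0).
d(d omega) = 0

Step 1: d omega = sum_{i<j} (∂f_j/∂x_i - ∂f_i/∂x_j) dx_i ∧ dx_j:
  coeff of dx ∧ dy: 2*x - 2
  coeff of dx ∧ dz: 4*x
  coeff of dy ∧ dz: 0
Step 2: Apply d again to each 2-form coefficient. The only possible 3-form in R^3 is dx ∧ dy ∧ dz, with coefficient
  ∂(coeff of dy∧dz)/∂x - ∂(coeff of dx∧dz)/∂y + ∂(coeff of dx∧dy)/∂z
  = ∂/∂x (0) - ∂/∂y (4*x) + ∂/∂z (2*x - 2).
Each of these terms simplifies to sums of mixed partials that cancel in pairs. The result is 0 (by equality of mixed partials for smooth functions — Schwarz / Clairaut).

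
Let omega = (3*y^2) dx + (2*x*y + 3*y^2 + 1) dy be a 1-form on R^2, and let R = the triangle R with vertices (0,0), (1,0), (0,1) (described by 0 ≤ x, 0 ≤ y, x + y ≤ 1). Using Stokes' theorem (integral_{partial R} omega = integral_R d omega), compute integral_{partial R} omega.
integral_(partial R) omega = -2/3

Stokes: integral_partial_R omega = integral_R d omega with d omega = (∂Q/∂x - ∂P/∂y) dx ∧ dy.
  ∂Q/∂x = 2*y
  ∂P/∂y = 6*y
  integrand = ∂Q/∂x - ∂P/∂y = -4*y.
Integrating over R: integral_0^1 integral_0^{1-x} (-4*y) dy dx = -2/3.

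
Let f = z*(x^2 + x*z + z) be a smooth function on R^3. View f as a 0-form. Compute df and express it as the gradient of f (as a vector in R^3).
df = (z*(2*x + z)) dx + (0) dy + (x^2 + 2*x*z + 2*z) dz; grad f = (z*(2*x + z), 0, x^2 + 2*x*z + 2*z)

For a 0-form f, d f = (∂f/∂x) dx + (∂f/∂y) dy + (∂f/∂z) dz. The components of the vector representation are exactly the entries of grad f in Cartesian coordinates:
  ∂f/∂x = z*(2*x + z)
  ∂f/∂y = 0
  ∂f/∂z = x^2 + 2*x*z + 2*z.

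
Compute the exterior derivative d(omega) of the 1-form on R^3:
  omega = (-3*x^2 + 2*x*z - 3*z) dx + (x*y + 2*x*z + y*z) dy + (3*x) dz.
d(omega) = (y + 2*z) dx ∧ dy + (6 - 2*x) dx ∧ dz + (-2*x - y) dy ∧ dz

For a 1-form omega = sum_i f_i dx_i, the exterior derivative is
  d(omega) = sum_{i < j} (∂f_j/∂x_i - ∂f_i/∂x_j) dx_i ∧ dx_j.
  coefficient of dx ∧ dy: ∂f_2/∂x - ∂f_1/∂y = ∂(x*y + 2*x*z + y*z)/∂x - ∂(-3*x^2 + 2*x*z - 3*z)/∂y = y + 2*z
  coefficient of dx ∧ dz: ∂f_3/∂x - ∂f_1/∂z = ∂(3*x)/∂x - ∂(-3*x^2 + 2*x*z - 3*z)/∂z = 6 - 2*x
  coefficient of dy ∧ dz: ∂f_3/∂y - ∂f_2/∂z = ∂(3*x)/∂y - ∂(x*y + 2*x*z + y*z)/∂z = -2*x - y
Assembling: d(omega) = (y + 2*z) dx ∧ dy + (6 - 2*x) dx ∧ dz + (-2*x - y) dy ∧ dz.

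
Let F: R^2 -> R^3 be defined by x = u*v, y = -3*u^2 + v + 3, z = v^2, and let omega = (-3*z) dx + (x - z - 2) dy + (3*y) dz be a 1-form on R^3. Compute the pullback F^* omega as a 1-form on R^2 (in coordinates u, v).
F^* omega = (-6*u^2*v + 6*u*v^2 + 12*u - 3*v^3) du + (-18*u^2*v - 3*u*v^2 + u*v + 5*v^2 + 18*v - 2) dv

Using F^*(f dg) = (f ∘ F) d(g ∘ F), substitute each coordinate x_i by F_i(u, v) in f_i, and replace dx_i by d F_i = (∂F_i/∂u) du + (∂F_i/∂v) dv.
  For the x component: f_1(F) = -3*v^2; d F_1 = (v) du + (u) dv
  For the y component: f_2(F) = u*v - v^2 - 2; d F_2 = (-6*u) du + (1) dv
  For the z component: f_3(F) = -9*u^2 + 3*v + 9; d F_3 = (0) du + (2*v) dv
Combining and collecting du, dv coefficients:
  coeff of du: -6*u^2*v + 6*u*v^2 + 12*u - 3*v^3
  coeff of dv: -18*u^2*v - 3*u*v^2 + u*v + 5*v^2 + 18*v - 2
F^* omega = (-6*u^2*v + 6*u*v^2 + 12*u - 3*v^3) du + (-18*u^2*v - 3*u*v^2 + u*v + 5*v^2 + 18*v - 2) dv.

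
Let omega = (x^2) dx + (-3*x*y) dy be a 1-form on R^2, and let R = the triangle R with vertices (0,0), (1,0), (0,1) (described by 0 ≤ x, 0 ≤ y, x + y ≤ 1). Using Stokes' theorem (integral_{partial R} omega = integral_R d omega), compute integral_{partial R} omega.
integral_(partial R) omega = -1/2

Stokes: integral_partial_R omega = integral_R d omega with d omega = (∂Q/∂x - ∂P/∂y) dx ∧ dy.
  ∂Q/∂x = -3*y
  ∂P/∂y = 0
  integrand = ∂Q/∂x - ∂P/∂y = -3*y.
Integrating over R: integral_0^1 integral_0^{1-x} (-3*y) dy dx = -1/2.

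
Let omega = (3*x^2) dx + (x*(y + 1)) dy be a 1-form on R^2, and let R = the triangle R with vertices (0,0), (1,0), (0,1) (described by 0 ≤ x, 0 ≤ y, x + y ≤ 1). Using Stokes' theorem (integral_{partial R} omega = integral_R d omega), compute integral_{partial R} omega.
integral_(partial R) omega = 2/3

Stokes: integral_partial_R omega = integral_R d omega with d omega = (∂Q/∂x - ∂P/∂y) dx ∧ dy.
  ∂Q/∂x = y + 1
  ∂P/∂y = 0
  integrand = ∂Q/∂x - ∂P/∂y = y + 1.
Integrating over R: integral_0^1 integral_0^{1-x} (y + 1) dy dx = 2/3.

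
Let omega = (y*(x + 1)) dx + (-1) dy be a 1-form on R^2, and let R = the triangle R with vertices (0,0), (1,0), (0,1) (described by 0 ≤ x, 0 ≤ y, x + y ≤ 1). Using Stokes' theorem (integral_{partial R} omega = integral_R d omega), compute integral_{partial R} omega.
integral_(partial R) omega = -2/3

Stokes: integral_partial_R omega = integral_R d omega with d omega = (∂Q/∂x - ∂P/∂y) dx ∧ dy.
  ∂Q/∂x = 0
  ∂P/∂y = x + 1
  integrand = ∂Q/∂x - ∂P/∂y = -x - 1.
Integrating over R: integral_0^1 integral_0^{1-x} (-x - 1) dy dx = -2/3.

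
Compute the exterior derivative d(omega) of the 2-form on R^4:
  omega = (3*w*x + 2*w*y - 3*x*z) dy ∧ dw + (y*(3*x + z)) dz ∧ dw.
d(omega) = (3*w - 3*z) dx ∧ dy ∧ dw + (6*x + z) dy ∧ dz ∧ dw + (3*y) dx ∧ dz ∧ dw

For a 2-form omega = sum_{i<j} g_{ij} dx_i ∧ dx_j, the exterior derivative is
  d(omega) = sum_{i<j} d(g_{ij}) ∧ dx_i ∧ dx_j = sum_{i<j, k} (∂g_{ij}/∂x_k) dx_k ∧ dx_i ∧ dx_j.
Expand each term, using dx_k ∧ dx_i ∧ dx_j = sgn(permutation) dx_{(a)} ∧ dx_{(b)} ∧ dx_{(c)} with (a < b < c) sorted:
  d(3*w*x + 2*w*y - 3*x*z) includes (∂/∂x)(3*w*x + 2*w*y - 3*x*z) dx = (3*w - 3*z) dx, which multiplied by dy ∧ dw gives (3*w - 3*z) dx ∧ dy ∧ dw
  d(3*w*x + 2*w*y - 3*x*z) includes (∂/∂z)(3*w*x + 2*w*y - 3*x*z) dz = (-3*x) dz, which multiplied by dy ∧ dw gives (3*x) dy ∧ dz ∧ dw
  d(y*(3*x + z)) includes (∂/∂x)(y*(3*x + z)) dx = (3*y) dx, which multiplied by dz ∧ dw gives (3*y) dx ∧ dz ∧ dw
  d(y*(3*x + z)) includes (∂/∂y)(y*(3*x + z)) dy = (3*x + z) dy, which multiplied by dz ∧ dw gives (3*x + z) dy ∧ dz ∧ dw
Collecting like 3-forms: d(omega) = (3*w - 3*z) dx ∧ dy ∧ dw + (6*x + z) dy ∧ dz ∧ dw + (3*y) dx ∧ dz ∧ dw.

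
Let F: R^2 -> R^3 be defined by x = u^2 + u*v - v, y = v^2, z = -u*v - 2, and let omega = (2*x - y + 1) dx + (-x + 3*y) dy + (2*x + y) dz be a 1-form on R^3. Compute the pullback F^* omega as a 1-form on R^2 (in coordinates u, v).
F^* omega = (4*u^3 + 4*u^2*v - 2*u*v^2 - 4*u*v + 2*u - 2*v^3 + v) du + (-2*u^2*v - 2*u^2 - 4*u*v^2 - 2*u*v + u + 6*v^3 + 3*v^2 + 2*v - 1) dv

Using F^*(f dg) = (f ∘ F) d(g ∘ F), substitute each coordinate x_i by F_i(u, v) in f_i, and replace dx_i by d F_i = (∂F_i/∂u) du + (∂F_i/∂v) dv.
  For the x component: f_1(F) = 2*u^2 + 2*u*v - v^2 - 2*v + 1; d F_1 = (2*u + v) du + (u - 1) dv
  For the y component: f_2(F) = -u^2 - u*v + 3*v^2 + v; d F_2 = (0) du + (2*v) dv
  For the z component: f_3(F) = 2*u^2 + 2*u*v + v^2 - 2*v; d F_3 = (-v) du + (-u) dv
Combining and collecting du, dv coefficients:
  coeff of du: 4*u^3 + 4*u^2*v - 2*u*v^2 - 4*u*v + 2*u - 2*v^3 + v
  coeff of dv: -2*u^2*v - 2*u^2 - 4*u*v^2 - 2*u*v + u + 6*v^3 + 3*v^2 + 2*v - 1
F^* omega = (4*u^3 + 4*u^2*v - 2*u*v^2 - 4*u*v + 2*u - 2*v^3 + v) du + (-2*u^2*v - 2*u^2 - 4*u*v^2 - 2*u*v + u + 6*v^3 + 3*v^2 + 2*v - 1) dv.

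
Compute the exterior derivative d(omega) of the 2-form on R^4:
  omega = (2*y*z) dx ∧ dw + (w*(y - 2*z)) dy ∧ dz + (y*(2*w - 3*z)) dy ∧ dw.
d(omega) = (-2*z) dx ∧ dy ∧ dw + (-2*y) dx ∧ dz ∧ dw + (4*y - 2*z) dy ∧ dz ∧ dw

For a 2-form omega = sum_{i<j} g_{ij} dx_i ∧ dx_j, the exterior derivative is
  d(omega) = sum_{i<j} d(g_{ij}) ∧ dx_i ∧ dx_j = sum_{i<j, k} (∂g_{ij}/∂x_k) dx_k ∧ dx_i ∧ dx_j.
Expand each term, using dx_k ∧ dx_i ∧ dx_j = sgn(permutation) dx_{(a)} ∧ dx_{(b)} ∧ dx_{(c)} with (a < b < c) sorted:
  d(2*y*z) includes (∂/∂y)(2*y*z) dy = (2*z) dy, which multiplied by dx ∧ dw gives (-2*z) dx ∧ dy ∧ dw
  d(2*y*z) includes (∂/∂z)(2*y*z) dz = (2*y) dz, which multiplied by dx ∧ dw gives (-2*y) dx ∧ dz ∧ dw
  d(w*(y - 2*z)) includes (∂/∂w)(w*(y - 2*z)) dw = (y - 2*z) dw, which multiplied by dy ∧ dz gives (y - 2*z) dy ∧ dz ∧ dw
  d(y*(2*w - 3*z)) includes (∂/∂z)(y*(2*w - 3*z)) dz = (-3*y) dz, which multiplied by dy ∧ dw gives (3*y) dy ∧ dz ∧ dw
Collecting like 3-forms: d(omega) = (-2*z) dx ∧ dy ∧ dw + (-2*y) dx ∧ dz ∧ dw + (4*y - 2*z) dy ∧ dz ∧ dw.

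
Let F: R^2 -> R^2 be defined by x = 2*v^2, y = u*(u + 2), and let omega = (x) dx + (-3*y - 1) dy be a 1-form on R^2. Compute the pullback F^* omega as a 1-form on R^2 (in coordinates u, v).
F^* omega = (-6*u^3 - 18*u^2 - 14*u - 2) du + (8*v^3) dv

Using F^*(f dg) = (f ∘ F) d(g ∘ F), substitute each coordinate x_i by F_i(u, v) in f_i, and replace dx_i by d F_i = (∂F_i/∂u) du + (∂F_i/∂v) dv.
  For the x component: f_1(F) = 2*v^2; d F_1 = (0) du + (4*v) dv
  For the y component: f_2(F) = -3*u^2 - 6*u - 1; d F_2 = (2*u + 2) du + (0) dv
Combining and collecting du, dv coefficients:
  coeff of du: -6*u^3 - 18*u^2 - 14*u - 2
  coeff of dv: 8*v^3
F^* omega = (-6*u^3 - 18*u^2 - 14*u - 2) du + (8*v^3) dv.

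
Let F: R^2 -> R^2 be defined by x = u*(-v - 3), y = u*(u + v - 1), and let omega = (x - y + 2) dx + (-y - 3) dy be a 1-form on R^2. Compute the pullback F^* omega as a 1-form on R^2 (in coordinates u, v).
F^* omega = (-2*u^3 - 2*u^2*v + 6*u^2 + u*v^2 + 10*u*v - u - 5*v - 3) du + (u*(u*v + 3*u - 5)) dv

Using F^*(f dg) = (f ∘ F) d(g ∘ F), substitute each coordinate x_i by F_i(u, v) in f_i, and replace dx_i by d F_i = (∂F_i/∂u) du + (∂F_i/∂v) dv.
  For the x component: f_1(F) = -u^2 - 2*u*v - 2*u + 2; d F_1 = (-v - 3) du + (-u) dv
  For the y component: f_2(F) = -u^2 - u*v + u - 3; d F_2 = (2*u + v - 1) du + (u) dv
Combining and collecting du, dv coefficients:
  coeff of du: -2*u^3 - 2*u^2*v + 6*u^2 + u*v^2 + 10*u*v - u - 5*v - 3
  coeff of dv: u*(u*v + 3*u - 5)
F^* omega = (-2*u^3 - 2*u^2*v + 6*u^2 + u*v^2 + 10*u*v - u - 5*v - 3) du + (u*(u*v + 3*u - 5)) dv.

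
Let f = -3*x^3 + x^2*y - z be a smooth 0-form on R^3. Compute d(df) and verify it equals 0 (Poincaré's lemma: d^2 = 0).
d(df) = 0

Step 1: df = sum_i (∂f/∂x_i) dx_i = (x*(-9*x + 2*y)) dx + (x^2) dy + (-1) dz.
Step 2: Apply d again. Using the 1-form formula, the coefficient of dx ∧ dy in d(df) is ∂^2 f/∂x ∂y - ∂^2 f/∂y ∂x = (2*x) - (2*x) = 0 (equality of mixed partials for smooth f).
Similarly for dx ∧ dz and dy ∧ dz — all coefficients vanish. So d(df) = 0.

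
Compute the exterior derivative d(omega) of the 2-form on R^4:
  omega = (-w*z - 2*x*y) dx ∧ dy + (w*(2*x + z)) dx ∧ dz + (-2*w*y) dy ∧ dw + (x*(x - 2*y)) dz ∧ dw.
d(omega) = (-w) dx ∧ dy ∧ dz + (-z) dx ∧ dy ∧ dw + (4*x - 2*y + z) dx ∧ dz ∧ dw + (-2*x) dy ∧ dz ∧ dw

For a 2-form omega = sum_{i<j} g_{ij} dx_i ∧ dx_j, the exterior derivative is
  d(omega) = sum_{i<j} d(g_{ij}) ∧ dx_i ∧ dx_j = sum_{i<j, k} (∂g_{ij}/∂x_k) dx_k ∧ dx_i ∧ dx_j.
Expand each term, using dx_k ∧ dx_i ∧ dx_j = sgn(permutation) dx_{(a)} ∧ dx_{(b)} ∧ dx_{(c)} with (a < b < c) sorted:
  d(-w*z - 2*x*y) includes (∂/∂z)(-w*z - 2*x*y) dz = (-w) dz, which multiplied by dx ∧ dy gives (-w) dx ∧ dy ∧ dz
  d(-w*z - 2*x*y) includes (∂/∂w)(-w*z - 2*x*y) dw = (-z) dw, which multiplied by dx ∧ dy gives (-z) dx ∧ dy ∧ dw
  d(w*(2*x + z)) includes (∂/∂w)(w*(2*x + z)) dw = (2*x + z) dw, which multiplied by dx ∧ dz gives (2*x + z) dx ∧ dz ∧ dw
  d(x*(x - 2*y)) includes (∂/∂x)(x*(x - 2*y)) dx = (2*x - 2*y) dx, which multiplied by dz ∧ dw gives (2*x - 2*y) dx ∧ dz ∧ dw
  d(x*(x - 2*y)) includes (∂/∂y)(x*(x - 2*y)) dy = (-2*x) dy, which multiplied by dz ∧ dw gives (-2*x) dy ∧ dz ∧ dw
Collecting like 3-forms: d(omega) = (-w) dx ∧ dy ∧ dz + (-z) dx ∧ dy ∧ dw + (4*x - 2*y + z) dx ∧ dz ∧ dw + (-2*x) dy ∧ dz ∧ dw.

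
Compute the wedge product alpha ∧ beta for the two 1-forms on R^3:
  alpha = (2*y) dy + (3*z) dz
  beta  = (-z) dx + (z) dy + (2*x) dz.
alpha ∧ beta = (2*y*z) dx ∧ dy + (4*x*y - 3*z^2) dy ∧ dz + (3*z^2) dx ∧ dz

Distribute the wedge, using dx_i ∧ dx_j = -dx_j ∧ dx_i and dx_i ∧ dx_i = 0. For each pair (i, j) with i < j, the coefficient of dx_i ∧ dx_j in alpha ∧ beta is (alpha_i * beta_j - alpha_j * beta_i). Collecting: alpha ∧ beta = (2*y*z) dx ∧ dy + (4*x*y - 3*z^2) dy ∧ dz + (3*z^2) dx ∧ dz.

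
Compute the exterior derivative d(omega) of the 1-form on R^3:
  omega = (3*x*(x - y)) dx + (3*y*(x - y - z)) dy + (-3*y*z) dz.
d(omega) = (3*x + 3*y) dx ∧ dy + (3*y - 3*z) dy ∧ dz

For a 1-form omega = sum_i f_i dx_i, the exterior derivative is
  d(omega) = sum_{i < j} (∂f_j/∂x_i - ∂f_i/∂x_j) dx_i ∧ dx_j.
  coefficient of dx ∧ dy: ∂f_2/∂x - ∂f_1/∂y = ∂(3*y*(x - y - z))/∂x - ∂(3*x*(x - y))/∂y = 3*x + 3*y
  coefficient of dy ∧ dz: ∂f_3/∂y - ∂f_2/∂z = ∂(-3*y*z)/∂y - ∂(3*y*(x - y - z))/∂z = 3*y - 3*z
Assembling: d(omega) = (3*x + 3*y) dx ∧ dy + (3*y - 3*z) dy ∧ dz.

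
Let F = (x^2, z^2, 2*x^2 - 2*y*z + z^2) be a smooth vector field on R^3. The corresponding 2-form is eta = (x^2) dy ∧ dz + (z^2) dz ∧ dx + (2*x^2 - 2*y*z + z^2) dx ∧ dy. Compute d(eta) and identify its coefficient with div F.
d(eta) = (2*x - 2*y + 2*z) dx ∧ dy ∧ dz; div F = 2*x - 2*y + 2*z

For a 2-form in R^3 of the form above, applying d gives a 3-form with coefficient ∂P/∂x + ∂Q/∂y + ∂R/∂z:
  ∂P/∂x = 2*x
  ∂Q/∂y = 0
  ∂R/∂z = -2*y + 2*z
Sum = 2*x - 2*y + 2*z, which is exactly div F.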